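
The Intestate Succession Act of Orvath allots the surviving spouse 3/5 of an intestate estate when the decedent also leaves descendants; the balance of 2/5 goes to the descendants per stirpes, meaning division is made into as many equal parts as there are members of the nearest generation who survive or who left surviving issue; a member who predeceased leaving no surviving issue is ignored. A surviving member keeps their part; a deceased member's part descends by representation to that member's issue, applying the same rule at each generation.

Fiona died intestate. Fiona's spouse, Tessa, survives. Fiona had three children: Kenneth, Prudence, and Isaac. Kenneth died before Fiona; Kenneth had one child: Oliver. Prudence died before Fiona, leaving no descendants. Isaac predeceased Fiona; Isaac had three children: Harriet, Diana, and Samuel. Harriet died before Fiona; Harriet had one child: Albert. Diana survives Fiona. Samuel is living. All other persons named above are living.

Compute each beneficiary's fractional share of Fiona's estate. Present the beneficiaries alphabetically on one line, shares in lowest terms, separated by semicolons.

Tessa, as surviving spouse, takes 3/5.
The remaining 2/5 passes to Fiona's descendants per stirpes.
Prudence left no surviving issue, so that branch lapses and is disregarded.
The 2/5 is divided into 2 equal shares of 1/5 among Kenneth, Isaac.
Kenneth predeceased; the 1/5 allotted to Kenneth's branch passes to Kenneth's issue by representation.
Oliver is the sole taker at this level and receives the full 1/5.
Isaac predeceased; the 1/5 allotted to Isaac's branch passes to Isaac's issue by representation.
The 1/5 is divided into 3 equal shares of 1/15 among Harriet, Diana, Samuel.
Harriet predeceased; the 1/15 allotted to Harriet's branch passes to Harriet's issue by representation.
Albert is the sole taker at this level and receives the full 1/15.
Diana is living and takes 1/15.
Samuel is living and takes 1/15.

Albert 1/15; Diana 1/15; Oliver 1/5; Samuel 1/15; Tessa 3/5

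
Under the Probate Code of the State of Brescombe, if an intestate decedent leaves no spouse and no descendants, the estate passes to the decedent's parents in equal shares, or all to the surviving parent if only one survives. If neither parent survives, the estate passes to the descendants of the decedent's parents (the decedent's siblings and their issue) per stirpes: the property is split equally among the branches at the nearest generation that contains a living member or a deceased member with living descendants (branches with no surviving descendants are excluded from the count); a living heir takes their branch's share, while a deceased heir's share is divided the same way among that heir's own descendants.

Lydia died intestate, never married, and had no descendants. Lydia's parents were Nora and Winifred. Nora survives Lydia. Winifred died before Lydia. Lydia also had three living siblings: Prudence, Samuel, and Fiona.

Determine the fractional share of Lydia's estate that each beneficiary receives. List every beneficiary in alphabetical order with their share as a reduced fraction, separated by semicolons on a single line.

Nora 1

Only one parent, Nora, survives, so Nora takes the entire estate. The siblings take nothing because a surviving parent has priority.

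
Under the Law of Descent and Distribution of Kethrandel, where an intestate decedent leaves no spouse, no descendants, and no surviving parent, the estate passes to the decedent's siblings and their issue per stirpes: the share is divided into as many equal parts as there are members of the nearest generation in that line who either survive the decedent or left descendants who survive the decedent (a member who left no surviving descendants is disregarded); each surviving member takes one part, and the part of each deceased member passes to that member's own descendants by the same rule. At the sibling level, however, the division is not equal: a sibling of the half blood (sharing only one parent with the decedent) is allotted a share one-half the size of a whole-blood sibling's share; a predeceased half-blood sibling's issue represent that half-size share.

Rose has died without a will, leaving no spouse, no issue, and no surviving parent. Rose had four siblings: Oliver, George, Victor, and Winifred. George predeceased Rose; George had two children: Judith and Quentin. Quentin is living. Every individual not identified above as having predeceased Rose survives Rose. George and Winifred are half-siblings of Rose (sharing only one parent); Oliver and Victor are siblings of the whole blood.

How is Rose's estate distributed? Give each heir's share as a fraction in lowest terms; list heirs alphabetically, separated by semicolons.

No spouse, descendants, or parent survives, so the estate passes to Rose's siblings per stirpes.
Half-blood siblings count for one-half the weight of whole-blood siblings at the initial division.
Dividing 1 in proportion to weights (total weight 3): Oliver (weight 1) → 1/3; George (weight 1/2) → 1/6; Victor (weight 1) → 1/3; Winifred (weight 1/2) → 1/6.
Oliver is living and takes 1/3.
George predeceased; the 1/6 allotted to George's branch passes to George's issue by representation.
The 1/6 is divided into 2 equal shares of 1/12 among Judith, Quentin.
Judith is living and takes 1/12.
Quentin is living and takes 1/12.
Victor is living and takes 1/3.
Winifred is living and takes 1/6.

Judith 1/12; Oliver 1/3; Quentin 1/12; Victor 1/3; Winifred 1/6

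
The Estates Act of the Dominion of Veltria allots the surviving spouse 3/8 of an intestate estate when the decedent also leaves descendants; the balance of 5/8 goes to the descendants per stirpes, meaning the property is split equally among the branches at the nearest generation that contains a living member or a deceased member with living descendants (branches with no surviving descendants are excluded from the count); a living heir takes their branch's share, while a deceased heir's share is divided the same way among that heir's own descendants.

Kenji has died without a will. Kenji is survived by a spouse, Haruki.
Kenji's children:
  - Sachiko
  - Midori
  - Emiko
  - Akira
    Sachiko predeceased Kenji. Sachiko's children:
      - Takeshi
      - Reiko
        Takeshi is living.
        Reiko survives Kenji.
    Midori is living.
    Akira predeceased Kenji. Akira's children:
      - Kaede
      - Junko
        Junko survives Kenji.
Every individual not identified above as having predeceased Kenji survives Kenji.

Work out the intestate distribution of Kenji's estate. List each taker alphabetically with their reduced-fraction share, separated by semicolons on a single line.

Haruki, as surviving spouse, takes 3/8.
The remaining 5/8 passes to Kenji's descendants per stirpes.
The 5/8 is divided into 4 equal shares of 5/32 among Sachiko, Midori, Emiko, Akira.
Sachiko predeceased; the 5/32 allotted to Sachiko's branch passes to Sachiko's issue by representation.
The 5/32 is divided into 2 equal shares of 5/64 among Takeshi, Reiko.
Takeshi is living and takes 5/64.
Reiko is living and takes 5/64.
Midori is living and takes 5/32.
Emiko is living and takes 5/32.
Akira predeceased; the 5/32 allotted to Akira's branch passes to Akira's issue by representation.
The 5/32 is divided into 2 equal shares of 5/64 among Kaede, Junko.
Kaede is living and takes 5/64.
Junko is living and takes 5/64.

Emiko 5/32; Haruki 3/8; Junko 5/64; Kaede 5/64; Midori 5/32; Reiko 5/64; Takeshi 5/64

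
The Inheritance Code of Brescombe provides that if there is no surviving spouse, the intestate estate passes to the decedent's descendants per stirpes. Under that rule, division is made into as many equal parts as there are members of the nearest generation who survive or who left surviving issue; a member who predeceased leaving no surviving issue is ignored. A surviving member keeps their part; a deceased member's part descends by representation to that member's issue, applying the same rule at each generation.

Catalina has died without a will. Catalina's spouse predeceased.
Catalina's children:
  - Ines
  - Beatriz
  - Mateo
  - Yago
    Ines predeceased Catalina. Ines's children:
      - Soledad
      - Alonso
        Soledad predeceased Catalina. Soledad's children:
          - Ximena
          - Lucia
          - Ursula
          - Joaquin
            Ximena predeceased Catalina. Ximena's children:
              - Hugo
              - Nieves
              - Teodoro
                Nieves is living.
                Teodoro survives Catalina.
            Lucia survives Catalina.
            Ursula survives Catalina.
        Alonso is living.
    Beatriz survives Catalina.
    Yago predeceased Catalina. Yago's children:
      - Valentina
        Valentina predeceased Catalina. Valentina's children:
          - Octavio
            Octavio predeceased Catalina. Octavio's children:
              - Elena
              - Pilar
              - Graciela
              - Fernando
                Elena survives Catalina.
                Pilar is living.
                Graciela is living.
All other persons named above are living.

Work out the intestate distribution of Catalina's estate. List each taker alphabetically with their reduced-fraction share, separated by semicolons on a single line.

Alonso 1/8; Beatriz 1/4; Elena 1/16; Fernando 1/16; Graciela 1/16; Hugo 1/96; Joaquin 1/32; Lucia 1/32; Mateo 1/4; Nieves 1/96; Pilar 1/16; Teodoro 1/96; Ursula 1/32

There is no surviving spouse, so the entire estate passes to Catalina's descendants per stirpes.
The estate is divided into 4 equal shares of 1/4 among Ines, Beatriz, Mateo, Yago.
Ines predeceased; the 1/4 allotted to Ines's branch passes to Ines's issue by representation.
The 1/4 is divided into 2 equal shares of 1/8 among Soledad, Alonso.
Soledad predeceased; the 1/8 allotted to Soledad's branch passes to Soledad's issue by representation.
The 1/8 is divided into 4 equal shares of 1/32 among Ximena, Lucia, Ursula, Joaquin.
Ximena predeceased; the 1/32 allotted to Ximena's branch passes to Ximena's issue by representation.
The 1/32 is divided into 3 equal shares of 1/96 among Hugo, Nieves, Teodoro.
Hugo is living and takes 1/96.
Nieves is living and takes 1/96.
Teodoro is living and takes 1/96.
Lucia is living and takes 1/32.
Ursula is living and takes 1/32.
Joaquin is living and takes 1/32.
Alonso is living and takes 1/8.
Beatriz is living and takes 1/4.
Mateo is living and takes 1/4.
Yago predeceased; the 1/4 allotted to Yago's branch passes to Yago's issue by representation.
Valentina's line is the sole branch at this level, so the full 1/4 passes to Valentina's issue by representation.
Octavio's line is the sole branch at this level, so the full 1/4 passes to Octavio's issue by representation.
The 1/4 is divided into 4 equal shares of 1/16 among Elena, Pilar, Graciela, Fernando.
Elena is living and takes 1/16.
Pilar is living and takes 1/16.
Graciela is living and takes 1/16.
Fernando is living and takes 1/16.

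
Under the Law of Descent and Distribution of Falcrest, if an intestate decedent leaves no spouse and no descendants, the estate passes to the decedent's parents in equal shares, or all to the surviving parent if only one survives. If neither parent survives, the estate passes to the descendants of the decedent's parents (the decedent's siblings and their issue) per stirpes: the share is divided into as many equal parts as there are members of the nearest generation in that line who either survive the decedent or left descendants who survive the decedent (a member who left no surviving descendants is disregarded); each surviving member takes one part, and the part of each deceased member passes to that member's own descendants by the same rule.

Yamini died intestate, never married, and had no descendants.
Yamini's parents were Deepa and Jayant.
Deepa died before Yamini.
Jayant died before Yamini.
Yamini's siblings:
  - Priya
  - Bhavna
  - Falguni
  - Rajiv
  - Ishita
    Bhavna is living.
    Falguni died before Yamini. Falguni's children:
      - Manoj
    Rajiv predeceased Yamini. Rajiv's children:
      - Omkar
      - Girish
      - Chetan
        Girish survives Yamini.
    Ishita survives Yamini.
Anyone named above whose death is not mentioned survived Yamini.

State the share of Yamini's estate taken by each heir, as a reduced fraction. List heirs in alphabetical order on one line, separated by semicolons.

Bhavna 1/5; Chetan 1/15; Girish 1/15; Ishita 1/5; Manoj 1/5; Omkar 1/15; Priya 1/5

Neither parent survives and there are no descendants, so the estate passes to Yamini's siblings and their issue per stirpes.
The estate is divided into 5 equal shares of 1/5 among Priya, Bhavna, Falguni, Rajiv, Ishita.
Priya is living and takes 1/5.
Bhavna is living and takes 1/5.
Falguni predeceased; the 1/5 allotted to Falguni's branch passes to Falguni's issue by representation.
Manoj is the sole taker at this level and receives the full 1/5.
Rajiv predeceased; the 1/5 allotted to Rajiv's branch passes to Rajiv's issue by representation.
The 1/5 is divided into 3 equal shares of 1/15 among Omkar, Girish, Chetan.
Omkar is living and takes 1/15.
Girish is living and takes 1/15.
Chetan is living and takes 1/15.
Ishita is living and takes 1/5.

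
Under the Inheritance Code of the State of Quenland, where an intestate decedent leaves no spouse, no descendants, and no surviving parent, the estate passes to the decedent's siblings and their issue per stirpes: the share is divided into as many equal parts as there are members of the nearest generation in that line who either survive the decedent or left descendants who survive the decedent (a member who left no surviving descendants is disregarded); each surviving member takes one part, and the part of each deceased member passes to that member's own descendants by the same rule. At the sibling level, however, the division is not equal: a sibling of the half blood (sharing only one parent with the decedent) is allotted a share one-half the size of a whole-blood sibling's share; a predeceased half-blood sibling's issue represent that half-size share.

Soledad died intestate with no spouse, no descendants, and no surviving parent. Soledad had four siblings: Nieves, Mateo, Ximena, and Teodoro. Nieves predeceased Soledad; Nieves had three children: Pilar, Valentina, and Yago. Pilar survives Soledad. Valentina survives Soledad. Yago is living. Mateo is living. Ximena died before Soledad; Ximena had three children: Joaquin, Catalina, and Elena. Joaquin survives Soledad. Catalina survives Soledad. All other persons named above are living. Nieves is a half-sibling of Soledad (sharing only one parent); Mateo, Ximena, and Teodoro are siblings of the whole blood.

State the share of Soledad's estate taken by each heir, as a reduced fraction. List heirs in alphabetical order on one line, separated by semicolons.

No spouse, descendants, or parent survives, so the estate passes to Soledad's siblings per stirpes.
Half-blood siblings count for one-half the weight of whole-blood siblings at the initial division.
Dividing 1 in proportion to weights (total weight 7/2): Nieves (weight 1/2) → 1/7; Mateo (weight 1) → 2/7; Ximena (weight 1) → 2/7; Teodoro (weight 1) → 2/7.
Nieves predeceased; the 1/7 allotted to Nieves's branch passes to Nieves's issue by representation.
The 1/7 is divided into 3 equal shares of 1/21 among Pilar, Valentina, Yago.
Pilar is living and takes 1/21.
Valentina is living and takes 1/21.
Yago is living and takes 1/21.
Mateo is living and takes 2/7.
Ximena predeceased; the 2/7 allotted to Ximena's branch passes to Ximena's issue by representation.
The 2/7 is divided into 3 equal shares of 2/21 among Joaquin, Catalina, Elena.
Joaquin is living and takes 2/21.
Catalina is living and takes 2/21.
Elena is living and takes 2/21.
Teodoro is living and takes 2/7.

Catalina 2/21; Elena 2/21; Joaquin 2/21; Mateo 2/7; Pilar 1/21; Teodoro 2/7; Valentina 1/21; Yago 1/21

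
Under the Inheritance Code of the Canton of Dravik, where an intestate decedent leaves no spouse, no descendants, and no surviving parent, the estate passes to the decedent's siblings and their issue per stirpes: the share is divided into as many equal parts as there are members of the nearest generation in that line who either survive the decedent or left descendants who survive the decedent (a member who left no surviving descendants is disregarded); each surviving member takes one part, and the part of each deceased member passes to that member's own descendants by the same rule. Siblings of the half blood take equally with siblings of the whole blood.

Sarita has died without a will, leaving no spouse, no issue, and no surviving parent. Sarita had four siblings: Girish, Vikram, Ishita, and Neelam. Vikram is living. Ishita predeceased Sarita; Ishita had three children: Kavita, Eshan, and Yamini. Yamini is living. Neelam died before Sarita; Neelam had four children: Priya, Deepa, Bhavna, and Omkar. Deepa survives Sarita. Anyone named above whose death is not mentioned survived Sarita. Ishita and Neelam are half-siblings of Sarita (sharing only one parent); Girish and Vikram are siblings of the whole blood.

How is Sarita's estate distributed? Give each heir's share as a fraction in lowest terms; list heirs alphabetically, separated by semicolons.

No spouse, descendants, or parent survives, so the estate passes to Sarita's siblings per stirpes.
Half-blood and whole-blood siblings take equally under the stated rule.
The estate is divided into 4 equal shares of 1/4 among Girish, Vikram, Ishita, Neelam.
Girish is living and takes 1/4.
Vikram is living and takes 1/4.
Ishita predeceased; the 1/4 allotted to Ishita's branch passes to Ishita's issue by representation.
The 1/4 is divided into 3 equal shares of 1/12 among Kavita, Eshan, Yamini.
Kavita is living and takes 1/12.
Eshan is living and takes 1/12.
Yamini is living and takes 1/12.
Neelam predeceased; the 1/4 allotted to Neelam's branch passes to Neelam's issue by representation.
The 1/4 is divided into 4 equal shares of 1/16 among Priya, Deepa, Bhavna, Omkar.
Priya is living and takes 1/16.
Deepa is living and takes 1/16.
Bhavna is living and takes 1/16.
Omkar is living and takes 1/16.

Bhavna 1/16; Deepa 1/16; Eshan 1/12; Girish 1/4; Kavita 1/12; Omkar 1/16; Priya 1/16; Vikram 1/4; Yamini 1/12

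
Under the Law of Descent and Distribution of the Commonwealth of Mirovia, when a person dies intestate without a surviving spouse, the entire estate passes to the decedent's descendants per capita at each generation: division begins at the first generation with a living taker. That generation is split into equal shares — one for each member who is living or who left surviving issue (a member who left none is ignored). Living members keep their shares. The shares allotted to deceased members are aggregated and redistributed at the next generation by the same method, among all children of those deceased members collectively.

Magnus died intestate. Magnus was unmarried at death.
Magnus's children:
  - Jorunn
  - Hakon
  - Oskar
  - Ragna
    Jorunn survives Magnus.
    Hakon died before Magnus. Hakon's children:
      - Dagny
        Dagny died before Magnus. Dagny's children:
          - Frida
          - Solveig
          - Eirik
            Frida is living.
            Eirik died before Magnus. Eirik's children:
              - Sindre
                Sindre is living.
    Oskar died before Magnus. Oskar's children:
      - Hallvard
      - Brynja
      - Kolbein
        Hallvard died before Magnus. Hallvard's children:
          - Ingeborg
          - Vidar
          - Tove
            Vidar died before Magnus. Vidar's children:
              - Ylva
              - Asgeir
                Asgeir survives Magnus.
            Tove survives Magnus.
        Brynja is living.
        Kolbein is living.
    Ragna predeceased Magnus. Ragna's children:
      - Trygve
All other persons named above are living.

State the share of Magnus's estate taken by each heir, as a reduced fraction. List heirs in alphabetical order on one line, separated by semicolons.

Asgeir 1/30; Brynja 3/20; Frida 1/20; Ingeborg 1/20; Jorunn 1/4; Kolbein 3/20; Sindre 1/30; Solveig 1/20; Tove 1/20; Trygve 3/20; Ylva 1/30

There is no surviving spouse, so the entire estate passes to Magnus's descendants per capita at each generation.
At generation 1 (Jorunn, Hakon, Oskar, Ragna) there are 4 shares of (1)/4 = 1/4 each.
Living: Jorunn — each takes 1/4.
Deceased: Hakon, Oskar, and Ragna. Their combined 3/4 is pooled and carried to generation 2.
At generation 2 (Dagny, Hallvard, Brynja, Kolbein, Trygve) there are 5 shares of (3/4)/5 = 3/20 each.
Living: Brynja, Kolbein, and Trygve — each takes 3/20.
Deceased: Dagny and Hallvard. Their combined 3/10 is pooled and carried to generation 3.
At generation 3 (Frida, Solveig, Eirik, Ingeborg, Vidar, Tove) there are 6 shares of (3/10)/6 = 1/20 each.
Living: Frida, Solveig, Ingeborg, and Tove — each takes 1/20.
Deceased: Eirik and Vidar. Their combined 1/10 is pooled and carried to generation 4.
At generation 4 (Sindre, Ylva, Asgeir) there are 3 shares of (1/10)/3 = 1/30 each.
Living: Sindre, Ylva, and Asgeir — each takes 1/30.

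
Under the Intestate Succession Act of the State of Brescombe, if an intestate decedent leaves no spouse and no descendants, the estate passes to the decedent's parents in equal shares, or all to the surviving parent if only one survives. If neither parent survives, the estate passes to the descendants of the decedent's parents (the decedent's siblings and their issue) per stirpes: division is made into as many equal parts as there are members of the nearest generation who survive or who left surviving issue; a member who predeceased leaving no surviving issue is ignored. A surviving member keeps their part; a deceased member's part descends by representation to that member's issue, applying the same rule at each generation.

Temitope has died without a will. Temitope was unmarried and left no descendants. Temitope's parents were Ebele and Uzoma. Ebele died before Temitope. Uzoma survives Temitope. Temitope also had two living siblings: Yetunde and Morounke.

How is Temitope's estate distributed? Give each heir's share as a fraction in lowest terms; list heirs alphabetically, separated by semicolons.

Only one parent, Uzoma, survives, so Uzoma takes the entire estate. The siblings take nothing because a surviving parent has priority.

Uzoma 1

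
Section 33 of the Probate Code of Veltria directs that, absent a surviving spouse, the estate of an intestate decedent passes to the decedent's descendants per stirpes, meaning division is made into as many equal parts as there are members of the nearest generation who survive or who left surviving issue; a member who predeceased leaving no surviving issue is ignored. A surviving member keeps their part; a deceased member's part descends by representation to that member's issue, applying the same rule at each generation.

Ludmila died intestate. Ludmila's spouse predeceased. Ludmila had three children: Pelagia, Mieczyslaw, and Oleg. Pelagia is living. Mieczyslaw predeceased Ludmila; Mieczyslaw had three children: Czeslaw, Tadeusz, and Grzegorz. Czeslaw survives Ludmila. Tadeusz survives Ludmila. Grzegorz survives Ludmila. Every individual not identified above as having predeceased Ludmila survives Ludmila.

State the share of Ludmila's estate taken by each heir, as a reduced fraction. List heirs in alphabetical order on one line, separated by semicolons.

There is no surviving spouse, so the entire estate passes to Ludmila's descendants per stirpes.
The estate is divided into 3 equal shares of 1/3 among Pelagia, Mieczyslaw, Oleg.
Pelagia is living and takes 1/3.
Mieczyslaw predeceased; the 1/3 allotted to Mieczyslaw's branch passes to Mieczyslaw's issue by representation.
The 1/3 is divided into 3 equal shares of 1/9 among Czeslaw, Tadeusz, Grzegorz.
Czeslaw is living and takes 1/9.
Tadeusz is living and takes 1/9.
Grzegorz is living and takes 1/9.
Oleg is living and takes 1/3.

Czeslaw 1/9; Grzegorz 1/9; Oleg 1/3; Pelagia 1/3; Tadeusz 1/9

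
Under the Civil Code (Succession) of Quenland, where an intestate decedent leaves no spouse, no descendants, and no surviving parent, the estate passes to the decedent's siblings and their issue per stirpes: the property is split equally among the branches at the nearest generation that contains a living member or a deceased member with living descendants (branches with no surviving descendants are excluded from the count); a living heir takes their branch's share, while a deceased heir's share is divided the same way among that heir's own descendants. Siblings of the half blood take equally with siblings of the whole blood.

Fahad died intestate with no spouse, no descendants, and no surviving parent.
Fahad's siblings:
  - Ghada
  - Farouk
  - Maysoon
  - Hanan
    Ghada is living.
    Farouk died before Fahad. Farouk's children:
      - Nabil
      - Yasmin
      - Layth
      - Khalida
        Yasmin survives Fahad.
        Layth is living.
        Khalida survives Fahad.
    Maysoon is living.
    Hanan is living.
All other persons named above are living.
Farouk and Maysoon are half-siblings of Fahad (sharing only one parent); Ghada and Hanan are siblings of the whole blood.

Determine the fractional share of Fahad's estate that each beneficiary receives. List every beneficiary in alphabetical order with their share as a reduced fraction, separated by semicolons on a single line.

Ghada 1/4; Hanan 1/4; Khalida 1/16; Layth 1/16; Maysoon 1/4; Nabil 1/16; Yasmin 1/16

No spouse, descendants, or parent survives, so the estate passes to Fahad's siblings per stirpes.
Half-blood and whole-blood siblings take equally under the stated rule.
The estate is divided into 4 equal shares of 1/4 among Ghada, Farouk, Maysoon, Hanan.
Ghada is living and takes 1/4.
Farouk predeceased; the 1/4 allotted to Farouk's branch passes to Farouk's issue by representation.
The 1/4 is divided into 4 equal shares of 1/16 among Nabil, Yasmin, Layth, Khalida.
Nabil is living and takes 1/16.
Yasmin is living and takes 1/16.
Layth is living and takes 1/16.
Khalida is living and takes 1/16.
Maysoon is living and takes 1/4.
Hanan is living and takes 1/4.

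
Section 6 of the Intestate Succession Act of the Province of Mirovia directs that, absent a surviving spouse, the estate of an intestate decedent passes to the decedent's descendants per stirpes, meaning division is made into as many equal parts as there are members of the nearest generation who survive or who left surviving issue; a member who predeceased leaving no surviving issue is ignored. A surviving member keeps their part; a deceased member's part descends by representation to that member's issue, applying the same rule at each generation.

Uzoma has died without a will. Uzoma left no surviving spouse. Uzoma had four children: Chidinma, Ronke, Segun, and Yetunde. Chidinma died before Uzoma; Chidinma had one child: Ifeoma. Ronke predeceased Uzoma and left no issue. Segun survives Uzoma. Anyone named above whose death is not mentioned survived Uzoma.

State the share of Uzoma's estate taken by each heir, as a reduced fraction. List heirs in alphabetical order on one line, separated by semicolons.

There is no surviving spouse, so the entire estate passes to Uzoma's descendants per stirpes.
Ronke left no surviving issue, so that branch lapses and is disregarded.
The estate is divided into 3 equal shares of 1/3 among Chidinma, Segun, Yetunde.
Chidinma predeceased; the 1/3 allotted to Chidinma's branch passes to Chidinma's issue by representation.
Ifeoma is the sole taker at this level and receives the full 1/3.
Segun is living and takes 1/3.
Yetunde is living and takes 1/3.

Ifeoma 1/3; Segun 1/3; Yetunde 1/3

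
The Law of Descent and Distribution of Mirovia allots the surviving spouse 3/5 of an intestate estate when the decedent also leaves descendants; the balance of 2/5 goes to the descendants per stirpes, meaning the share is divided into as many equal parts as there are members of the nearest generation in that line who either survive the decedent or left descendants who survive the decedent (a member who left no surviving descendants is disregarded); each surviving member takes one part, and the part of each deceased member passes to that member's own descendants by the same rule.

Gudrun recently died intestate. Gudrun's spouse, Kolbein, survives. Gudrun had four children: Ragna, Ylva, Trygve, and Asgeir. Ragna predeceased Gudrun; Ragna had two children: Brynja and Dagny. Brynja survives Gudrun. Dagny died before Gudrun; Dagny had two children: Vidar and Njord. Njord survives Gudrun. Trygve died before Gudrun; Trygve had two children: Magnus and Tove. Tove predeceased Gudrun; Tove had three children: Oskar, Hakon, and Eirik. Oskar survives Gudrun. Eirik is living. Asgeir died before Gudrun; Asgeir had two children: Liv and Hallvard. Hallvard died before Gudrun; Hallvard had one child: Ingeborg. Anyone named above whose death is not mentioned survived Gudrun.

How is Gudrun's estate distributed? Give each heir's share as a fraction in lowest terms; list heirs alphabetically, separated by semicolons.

Brynja 1/20; Eirik 1/60; Hakon 1/60; Ingeborg 1/20; Kolbein 3/5; Liv 1/20; Magnus 1/20; Njord 1/40; Oskar 1/60; Vidar 1/40; Ylva 1/10

Kolbein, as surviving spouse, takes 3/5.
The remaining 2/5 passes to Gudrun's descendants per stirpes.
The 2/5 is divided into 4 equal shares of 1/10 among Ragna, Ylva, Trygve, Asgeir.
Ragna predeceased; the 1/10 allotted to Ragna's branch passes to Ragna's issue by representation.
The 1/10 is divided into 2 equal shares of 1/20 among Brynja, Dagny.
Brynja is living and takes 1/20.
Dagny predeceased; the 1/20 allotted to Dagny's branch passes to Dagny's issue by representation.
The 1/20 is divided into 2 equal shares of 1/40 among Vidar, Njord.
Vidar is living and takes 1/40.
Njord is living and takes 1/40.
Ylva is living and takes 1/10.
Trygve predeceased; the 1/10 allotted to Trygve's branch passes to Trygve's issue by representation.
The 1/10 is divided into 2 equal shares of 1/20 among Magnus, Tove.
Magnus is living and takes 1/20.
Tove predeceased; the 1/20 allotted to Tove's branch passes to Tove's issue by representation.
The 1/20 is divided into 3 equal shares of 1/60 among Oskar, Hakon, Eirik.
Oskar is living and takes 1/60.
Hakon is living and takes 1/60.
Eirik is living and takes 1/60.
Asgeir predeceased; the 1/10 allotted to Asgeir's branch passes to Asgeir's issue by representation.
The 1/10 is divided into 2 equal shares of 1/20 among Liv, Hallvard.
Liv is living and takes 1/20.
Hallvard predeceased; the 1/20 allotted to Hallvard's branch passes to Hallvard's issue by representation.
Ingeborg is the sole taker at this level and receives the full 1/20.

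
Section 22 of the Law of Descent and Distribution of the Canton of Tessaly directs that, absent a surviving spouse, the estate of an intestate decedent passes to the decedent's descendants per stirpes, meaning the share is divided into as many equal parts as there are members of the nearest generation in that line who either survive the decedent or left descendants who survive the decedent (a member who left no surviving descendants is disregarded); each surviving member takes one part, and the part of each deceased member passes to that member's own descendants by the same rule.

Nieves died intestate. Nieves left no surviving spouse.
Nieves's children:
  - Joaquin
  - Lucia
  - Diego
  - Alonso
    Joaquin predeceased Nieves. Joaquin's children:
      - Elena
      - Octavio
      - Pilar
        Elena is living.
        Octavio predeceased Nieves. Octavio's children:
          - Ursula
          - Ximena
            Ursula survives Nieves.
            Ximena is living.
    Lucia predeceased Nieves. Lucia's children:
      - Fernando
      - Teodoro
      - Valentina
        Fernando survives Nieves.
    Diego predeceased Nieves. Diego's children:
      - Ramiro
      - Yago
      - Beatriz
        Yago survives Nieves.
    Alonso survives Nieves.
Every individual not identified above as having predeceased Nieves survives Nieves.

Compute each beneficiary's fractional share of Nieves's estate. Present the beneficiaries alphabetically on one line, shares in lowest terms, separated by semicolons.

Alonso 1/4; Beatriz 1/12; Elena 1/12; Fernando 1/12; Pilar 1/12; Ramiro 1/12; Teodoro 1/12; Ursula 1/24; Valentina 1/12; Ximena 1/24; Yago 1/12

There is no surviving spouse, so the entire estate passes to Nieves's descendants per stirpes.
The estate is divided into 4 equal shares of 1/4 among Joaquin, Lucia, Diego, Alonso.
Joaquin predeceased; the 1/4 allotted to Joaquin's branch passes to Joaquin's issue by representation.
The 1/4 is divided into 3 equal shares of 1/12 among Elena, Octavio, Pilar.
Elena is living and takes 1/12.
Octavio predeceased; the 1/12 allotted to Octavio's branch passes to Octavio's issue by representation.
The 1/12 is divided into 2 equal shares of 1/24 among Ursula, Ximena.
Ursula is living and takes 1/24.
Ximena is living and takes 1/24.
Pilar is living and takes 1/12.
Lucia predeceased; the 1/4 allotted to Lucia's branch passes to Lucia's issue by representation.
The 1/4 is divided into 3 equal shares of 1/12 among Fernando, Teodoro, Valentina.
Fernando is living and takes 1/12.
Teodoro is living and takes 1/12.
Valentina is living and takes 1/12.
Diego predeceased; the 1/4 allotted to Diego's branch passes to Diego's issue by representation.
The 1/4 is divided into 3 equal shares of 1/12 among Ramiro, Yago, Beatriz.
Ramiro is living and takes 1/12.
Yago is living and takes 1/12.
Beatriz is living and takes 1/12.
Alonso is living and takes 1/4.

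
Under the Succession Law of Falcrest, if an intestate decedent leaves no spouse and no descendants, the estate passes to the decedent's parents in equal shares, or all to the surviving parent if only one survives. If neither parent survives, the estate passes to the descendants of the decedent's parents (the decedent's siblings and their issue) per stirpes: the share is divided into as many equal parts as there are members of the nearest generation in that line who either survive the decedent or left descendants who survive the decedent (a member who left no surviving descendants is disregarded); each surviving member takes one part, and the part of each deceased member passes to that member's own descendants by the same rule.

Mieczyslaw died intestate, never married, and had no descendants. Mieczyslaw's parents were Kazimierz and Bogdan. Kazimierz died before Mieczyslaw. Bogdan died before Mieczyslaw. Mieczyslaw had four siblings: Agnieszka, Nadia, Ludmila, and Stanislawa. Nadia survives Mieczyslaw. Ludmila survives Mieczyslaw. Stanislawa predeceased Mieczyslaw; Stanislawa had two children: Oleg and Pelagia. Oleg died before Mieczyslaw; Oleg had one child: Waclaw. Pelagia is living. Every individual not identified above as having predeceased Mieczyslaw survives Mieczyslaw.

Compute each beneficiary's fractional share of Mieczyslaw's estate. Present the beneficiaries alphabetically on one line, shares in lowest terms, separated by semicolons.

Neither parent survives and there are no descendants, so the estate passes to Mieczyslaw's siblings and their issue per stirpes.
The estate is divided into 4 equal shares of 1/4 among Agnieszka, Nadia, Ludmila, Stanislawa.
Agnieszka is living and takes 1/4.
Nadia is living and takes 1/4.
Ludmila is living and takes 1/4.
Stanislawa predeceased; the 1/4 allotted to Stanislawa's branch passes to Stanislawa's issue by representation.
The 1/4 is divided into 2 equal shares of 1/8 among Oleg, Pelagia.
Oleg predeceased; the 1/8 allotted to Oleg's branch passes to Oleg's issue by representation.
Waclaw is the sole taker at this level and receives the full 1/8.
Pelagia is living and takes 1/8.

Agnieszka 1/4; Ludmila 1/4; Nadia 1/4; Pelagia 1/8; Waclaw 1/8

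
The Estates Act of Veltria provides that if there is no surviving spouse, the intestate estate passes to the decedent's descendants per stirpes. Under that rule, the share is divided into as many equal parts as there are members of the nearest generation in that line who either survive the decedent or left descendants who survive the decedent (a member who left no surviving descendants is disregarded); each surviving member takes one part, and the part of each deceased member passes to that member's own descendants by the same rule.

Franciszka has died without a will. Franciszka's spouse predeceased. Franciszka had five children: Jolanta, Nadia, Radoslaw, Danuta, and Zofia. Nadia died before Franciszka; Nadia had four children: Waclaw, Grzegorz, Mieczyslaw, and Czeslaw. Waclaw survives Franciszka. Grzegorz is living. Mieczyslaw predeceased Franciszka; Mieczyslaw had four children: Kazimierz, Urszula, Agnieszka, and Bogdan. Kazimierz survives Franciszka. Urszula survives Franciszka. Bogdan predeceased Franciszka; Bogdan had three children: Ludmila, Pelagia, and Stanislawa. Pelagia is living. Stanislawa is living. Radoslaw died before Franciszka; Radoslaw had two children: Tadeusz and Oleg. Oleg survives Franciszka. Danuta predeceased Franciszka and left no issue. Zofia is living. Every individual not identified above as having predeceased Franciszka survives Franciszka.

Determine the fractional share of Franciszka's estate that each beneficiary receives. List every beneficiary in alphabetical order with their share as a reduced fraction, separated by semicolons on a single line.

There is no surviving spouse, so the entire estate passes to Franciszka's descendants per stirpes.
Danuta left no surviving issue, so that branch lapses and is disregarded.
The estate is divided into 4 equal shares of 1/4 among Jolanta, Nadia, Radoslaw, Zofia.
Jolanta is living and takes 1/4.
Nadia predeceased; the 1/4 allotted to Nadia's branch passes to Nadia's issue by representation.
The 1/4 is divided into 4 equal shares of 1/16 among Waclaw, Grzegorz, Mieczyslaw, Czeslaw.
Waclaw is living and takes 1/16.
Grzegorz is living and takes 1/16.
Mieczyslaw predeceased; the 1/16 allotted to Mieczyslaw's branch passes to Mieczyslaw's issue by representation.
The 1/16 is divided into 4 equal shares of 1/64 among Kazimierz, Urszula, Agnieszka, Bogdan.
Kazimierz is living and takes 1/64.
Urszula is living and takes 1/64.
Agnieszka is living and takes 1/64.
Bogdan predeceased; the 1/64 allotted to Bogdan's branch passes to Bogdan's issue by representation.
The 1/64 is divided into 3 equal shares of 1/192 among Ludmila, Pelagia, Stanislawa.
Ludmila is living and takes 1/192.
Pelagia is living and takes 1/192.
Stanislawa is living and takes 1/192.
Czeslaw is living and takes 1/16.
Radoslaw predeceased; the 1/4 allotted to Radoslaw's branch passes to Radoslaw's issue by representation.
The 1/4 is divided into 2 equal shares of 1/8 among Tadeusz, Oleg.
Tadeusz is living and takes 1/8.
Oleg is living and takes 1/8.
Zofia is living and takes 1/4.

Agnieszka 1/64; Czeslaw 1/16; Grzegorz 1/16; Jolanta 1/4; Kazimierz 1/64; Ludmila 1/192; Oleg 1/8; Pelagia 1/192; Stanislawa 1/192; Tadeusz 1/8; Urszula 1/64; Waclaw 1/16; Zofia 1/4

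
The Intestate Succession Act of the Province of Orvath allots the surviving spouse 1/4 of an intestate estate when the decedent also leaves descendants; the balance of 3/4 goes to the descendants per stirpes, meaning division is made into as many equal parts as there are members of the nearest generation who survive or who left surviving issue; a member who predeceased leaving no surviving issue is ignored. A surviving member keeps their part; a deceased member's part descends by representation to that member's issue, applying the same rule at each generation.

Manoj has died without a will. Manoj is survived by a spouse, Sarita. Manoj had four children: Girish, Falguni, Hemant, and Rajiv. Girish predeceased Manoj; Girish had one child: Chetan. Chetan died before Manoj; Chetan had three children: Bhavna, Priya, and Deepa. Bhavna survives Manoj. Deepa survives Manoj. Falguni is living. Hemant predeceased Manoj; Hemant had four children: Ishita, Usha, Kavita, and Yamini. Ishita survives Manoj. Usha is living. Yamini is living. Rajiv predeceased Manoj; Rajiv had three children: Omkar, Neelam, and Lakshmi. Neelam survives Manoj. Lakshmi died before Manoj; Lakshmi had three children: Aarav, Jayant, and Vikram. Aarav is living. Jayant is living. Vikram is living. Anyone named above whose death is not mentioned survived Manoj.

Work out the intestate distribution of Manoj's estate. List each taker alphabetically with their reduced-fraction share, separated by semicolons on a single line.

Aarav 1/48; Bhavna 1/16; Deepa 1/16; Falguni 3/16; Ishita 3/64; Jayant 1/48; Kavita 3/64; Neelam 1/16; Omkar 1/16; Priya 1/16; Sarita 1/4; Usha 3/64; Vikram 1/48; Yamini 3/64

Sarita, as surviving spouse, takes 1/4.
The remaining 3/4 passes to Manoj's descendants per stirpes.
The 3/4 is divided into 4 equal shares of 3/16 among Girish, Falguni, Hemant, Rajiv.
Girish predeceased; the 3/16 allotted to Girish's branch passes to Girish's issue by representation.
Chetan's line is the sole branch at this level, so the full 3/16 passes to Chetan's issue by representation.
The 3/16 is divided into 3 equal shares of 1/16 among Bhavna, Priya, Deepa.
Bhavna is living and takes 1/16.
Priya is living and takes 1/16.
Deepa is living and takes 1/16.
Falguni is living and takes 3/16.
Hemant predeceased; the 3/16 allotted to Hemant's branch passes to Hemant's issue by representation.
The 3/16 is divided into 4 equal shares of 3/64 among Ishita, Usha, Kavita, Yamini.
Ishita is living and takes 3/64.
Usha is living and takes 3/64.
Kavita is living and takes 3/64.
Yamini is living and takes 3/64.
Rajiv predeceased; the 3/16 allotted to Rajiv's branch passes to Rajiv's issue by representation.
The 3/16 is divided into 3 equal shares of 1/16 among Omkar, Neelam, Lakshmi.
Omkar is living and takes 1/16.
Neelam is living and takes 1/16.
Lakshmi predeceased; the 1/16 allotted to Lakshmi's branch passes to Lakshmi's issue by representation.
The 1/16 is divided into 3 equal shares of 1/48 among Aarav, Jayant, Vikram.
Aarav is living and takes 1/48.
Jayant is living and takes 1/48.
Vikram is living and takes 1/48.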